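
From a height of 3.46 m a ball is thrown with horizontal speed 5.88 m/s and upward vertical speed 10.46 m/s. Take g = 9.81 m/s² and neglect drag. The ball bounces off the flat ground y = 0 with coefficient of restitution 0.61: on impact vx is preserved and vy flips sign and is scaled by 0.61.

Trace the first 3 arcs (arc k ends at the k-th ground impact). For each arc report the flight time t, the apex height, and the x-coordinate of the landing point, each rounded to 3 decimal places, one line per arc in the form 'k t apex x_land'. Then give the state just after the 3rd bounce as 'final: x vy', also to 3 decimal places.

Arc 1: start y=3.460, vy=10.460 → t=2.424, apex=9.037, x_land=14.251, impact vy=-13.315
  bounce: vy ← 0.61·13.315 = 8.122
Arc 2: start y=0.000, vy=8.122 → t=1.656, apex=3.362, x_land=23.987, impact vy=-8.122
  bounce: vy ← 0.61·8.122 = 4.955
Arc 3: start y=0.000, vy=4.955 → t=1.010, apex=1.251, x_land=29.927, impact vy=-4.955
  bounce: vy ← 0.61·4.955 = 3.022

1 2.424 9.037 14.251
2 1.656 3.362 23.987
3 1.010 1.251 29.927
final: 29.927 3.022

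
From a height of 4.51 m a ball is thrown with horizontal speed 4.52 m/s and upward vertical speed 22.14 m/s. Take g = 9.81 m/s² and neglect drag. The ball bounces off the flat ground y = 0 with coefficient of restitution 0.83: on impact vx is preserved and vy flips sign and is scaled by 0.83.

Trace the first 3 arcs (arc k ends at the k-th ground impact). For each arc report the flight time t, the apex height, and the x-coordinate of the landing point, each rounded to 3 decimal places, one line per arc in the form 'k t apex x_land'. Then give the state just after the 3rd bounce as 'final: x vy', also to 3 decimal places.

1 4.709 29.494 21.285
2 4.071 20.318 39.684
3 3.379 13.997 54.955
final: 54.955 13.755

Arc 1: start y=4.510, vy=22.140 → t=4.709, apex=29.494, x_land=21.285, impact vy=-24.055
  bounce: vy ← 0.83·24.055 = 19.966
Arc 2: start y=0.000, vy=19.966 → t=4.071, apex=20.318, x_land=39.684, impact vy=-19.966
  bounce: vy ← 0.83·19.966 = 16.572
Arc 3: start y=0.000, vy=16.572 → t=3.379, apex=13.997, x_land=54.955, impact vy=-16.572
  bounce: vy ← 0.83·16.572 = 13.755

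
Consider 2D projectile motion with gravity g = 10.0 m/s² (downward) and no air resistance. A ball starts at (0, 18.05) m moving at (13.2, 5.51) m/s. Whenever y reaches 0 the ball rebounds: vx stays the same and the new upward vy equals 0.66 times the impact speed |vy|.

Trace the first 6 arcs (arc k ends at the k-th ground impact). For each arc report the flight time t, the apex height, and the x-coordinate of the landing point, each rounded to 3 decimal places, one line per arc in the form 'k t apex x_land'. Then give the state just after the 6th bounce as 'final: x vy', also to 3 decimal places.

Arc 1: start y=18.050, vy=5.510 → t=2.529, apex=19.568, x_land=33.387, impact vy=-19.783
  bounce: vy ← 0.66·19.783 = 13.057
Arc 2: start y=0.000, vy=13.057 → t=2.611, apex=8.524, x_land=67.856, impact vy=-13.057
  bounce: vy ← 0.66·13.057 = 8.617
Arc 3: start y=0.000, vy=8.617 → t=1.723, apex=3.713, x_land=90.606, impact vy=-8.617
  bounce: vy ← 0.66·8.617 = 5.687
Arc 4: start y=0.000, vy=5.687 → t=1.137, apex=1.617, x_land=105.621, impact vy=-5.687
  bounce: vy ← 0.66·5.687 = 3.754
Arc 5: start y=0.000, vy=3.754 → t=0.751, apex=0.705, x_land=115.531, impact vy=-3.754
  bounce: vy ← 0.66·3.754 = 2.477
Arc 6: start y=0.000, vy=2.477 → t=0.495, apex=0.307, x_land=122.071, impact vy=-2.477
  bounce: vy ← 0.66·2.477 = 1.635

1 2.529 19.568 33.387
2 2.611 8.524 67.856
3 1.723 3.713 90.606
4 1.137 1.617 105.621
5 0.751 0.705 115.531
6 0.495 0.307 122.071
final: 122.071 1.635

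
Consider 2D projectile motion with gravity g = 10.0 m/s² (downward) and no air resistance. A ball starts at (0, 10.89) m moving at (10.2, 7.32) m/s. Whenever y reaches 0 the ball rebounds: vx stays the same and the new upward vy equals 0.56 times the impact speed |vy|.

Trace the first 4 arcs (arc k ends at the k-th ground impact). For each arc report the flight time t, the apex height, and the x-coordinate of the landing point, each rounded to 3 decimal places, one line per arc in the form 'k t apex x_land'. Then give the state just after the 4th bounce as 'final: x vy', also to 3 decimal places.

1 2.379 13.569 24.270
2 1.845 4.255 43.089
3 1.033 1.334 53.628
4 0.579 0.418 59.530
final: 59.530 1.620

Arc 1: start y=10.890, vy=7.320 → t=2.379, apex=13.569, x_land=24.270, impact vy=-16.474
  bounce: vy ← 0.56·16.474 = 9.225
Arc 2: start y=0.000, vy=9.225 → t=1.845, apex=4.255, x_land=43.089, impact vy=-9.225
  bounce: vy ← 0.56·9.225 = 5.166
Arc 3: start y=0.000, vy=5.166 → t=1.033, apex=1.334, x_land=53.628, impact vy=-5.166
  bounce: vy ← 0.56·5.166 = 2.893
Arc 4: start y=0.000, vy=2.893 → t=0.579, apex=0.418, x_land=59.530, impact vy=-2.893
  bounce: vy ← 0.56·2.893 = 1.620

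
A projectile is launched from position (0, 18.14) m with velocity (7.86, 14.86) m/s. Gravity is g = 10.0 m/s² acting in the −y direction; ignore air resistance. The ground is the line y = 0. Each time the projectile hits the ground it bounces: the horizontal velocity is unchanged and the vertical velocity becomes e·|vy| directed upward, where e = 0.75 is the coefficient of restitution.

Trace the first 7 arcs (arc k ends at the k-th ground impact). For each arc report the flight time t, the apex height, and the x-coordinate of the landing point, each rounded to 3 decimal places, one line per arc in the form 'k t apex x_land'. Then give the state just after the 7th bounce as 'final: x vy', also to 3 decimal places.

1 3.902 29.181 30.668
2 3.624 16.414 59.151
3 2.718 9.233 80.513
4 2.038 5.194 96.534
5 1.529 2.921 108.550
6 1.147 1.643 117.562
7 0.860 0.924 124.321
final: 124.321 3.225

Arc 1: start y=18.140, vy=14.860 → t=3.902, apex=29.181, x_land=30.668, impact vy=-24.158
  bounce: vy ← 0.75·24.158 = 18.119
Arc 2: start y=0.000, vy=18.119 → t=3.624, apex=16.414, x_land=59.151, impact vy=-18.119
  bounce: vy ← 0.75·18.119 = 13.589
Arc 3: start y=0.000, vy=13.589 → t=2.718, apex=9.233, x_land=80.513, impact vy=-13.589
  bounce: vy ← 0.75·13.589 = 10.192
Arc 4: start y=0.000, vy=10.192 → t=2.038, apex=5.194, x_land=96.534, impact vy=-10.192
  bounce: vy ← 0.75·10.192 = 7.644
Arc 5: start y=0.000, vy=7.644 → t=1.529, apex=2.921, x_land=108.550, impact vy=-7.644
  bounce: vy ← 0.75·7.644 = 5.733
Arc 6: start y=0.000, vy=5.733 → t=1.147, apex=1.643, x_land=117.562, impact vy=-5.733
  bounce: vy ← 0.75·5.733 = 4.300
Arc 7: start y=0.000, vy=4.300 → t=0.860, apex=0.924, x_land=124.321, impact vy=-4.300
  bounce: vy ← 0.75·4.300 = 3.225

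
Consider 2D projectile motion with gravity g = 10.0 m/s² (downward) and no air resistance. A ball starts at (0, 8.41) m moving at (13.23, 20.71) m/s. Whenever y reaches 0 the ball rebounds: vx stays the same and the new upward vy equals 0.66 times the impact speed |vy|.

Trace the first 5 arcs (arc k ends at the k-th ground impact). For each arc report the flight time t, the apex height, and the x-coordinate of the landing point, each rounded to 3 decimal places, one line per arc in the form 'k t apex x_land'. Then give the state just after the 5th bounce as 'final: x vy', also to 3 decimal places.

1 4.515 29.855 59.728
2 3.226 13.005 102.401
3 2.129 5.665 130.566
4 1.405 2.468 149.154
5 0.927 1.075 161.423
final: 161.423 3.060

Arc 1: start y=8.410, vy=20.710 → t=4.515, apex=29.855, x_land=59.728, impact vy=-24.436
  bounce: vy ← 0.66·24.436 = 16.128
Arc 2: start y=0.000, vy=16.128 → t=3.226, apex=13.005, x_land=102.401, impact vy=-16.128
  bounce: vy ← 0.66·16.128 = 10.644
Arc 3: start y=0.000, vy=10.644 → t=2.129, apex=5.665, x_land=130.566, impact vy=-10.644
  bounce: vy ← 0.66·10.644 = 7.025
Arc 4: start y=0.000, vy=7.025 → t=1.405, apex=2.468, x_land=149.154, impact vy=-7.025
  bounce: vy ← 0.66·7.025 = 4.637
Arc 5: start y=0.000, vy=4.637 → t=0.927, apex=1.075, x_land=161.423, impact vy=-4.637
  bounce: vy ← 0.66·4.637 = 3.060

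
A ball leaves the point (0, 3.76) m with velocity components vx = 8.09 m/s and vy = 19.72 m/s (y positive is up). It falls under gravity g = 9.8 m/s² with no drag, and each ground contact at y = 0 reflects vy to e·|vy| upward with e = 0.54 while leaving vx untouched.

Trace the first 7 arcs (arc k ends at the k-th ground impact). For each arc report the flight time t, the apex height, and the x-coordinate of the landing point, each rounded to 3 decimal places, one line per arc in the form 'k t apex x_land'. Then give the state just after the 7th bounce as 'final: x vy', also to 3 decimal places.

1 4.207 23.601 34.034
2 2.370 6.882 53.209
3 1.280 2.007 63.563
4 0.691 0.585 69.155
5 0.373 0.171 72.174
6 0.202 0.050 73.805
7 0.109 0.015 74.685
final: 74.685 0.288

Arc 1: start y=3.760, vy=19.720 → t=4.207, apex=23.601, x_land=34.034, impact vy=-21.508
  bounce: vy ← 0.54·21.508 = 11.614
Arc 2: start y=0.000, vy=11.614 → t=2.370, apex=6.882, x_land=53.209, impact vy=-11.614
  bounce: vy ← 0.54·11.614 = 6.272
Arc 3: start y=0.000, vy=6.272 → t=1.280, apex=2.007, x_land=63.563, impact vy=-6.272
  bounce: vy ← 0.54·6.272 = 3.387
Arc 4: start y=0.000, vy=3.387 → t=0.691, apex=0.585, x_land=69.155, impact vy=-3.387
  bounce: vy ← 0.54·3.387 = 1.829
Arc 5: start y=0.000, vy=1.829 → t=0.373, apex=0.171, x_land=72.174, impact vy=-1.829
  bounce: vy ← 0.54·1.829 = 0.988
Arc 6: start y=0.000, vy=0.988 → t=0.202, apex=0.050, x_land=73.805, impact vy=-0.988
  bounce: vy ← 0.54·0.988 = 0.533
Arc 7: start y=0.000, vy=0.533 → t=0.109, apex=0.015, x_land=74.685, impact vy=-0.533
  bounce: vy ← 0.54·0.533 = 0.288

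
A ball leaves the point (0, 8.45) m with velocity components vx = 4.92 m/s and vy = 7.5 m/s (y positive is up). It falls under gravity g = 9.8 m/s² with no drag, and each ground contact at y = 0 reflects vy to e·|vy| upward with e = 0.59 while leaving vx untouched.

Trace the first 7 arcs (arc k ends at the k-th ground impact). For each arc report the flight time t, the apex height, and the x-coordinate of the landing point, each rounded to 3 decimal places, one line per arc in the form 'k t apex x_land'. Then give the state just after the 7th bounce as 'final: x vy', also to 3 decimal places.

Arc 1: start y=8.450, vy=7.500 → t=2.285, apex=11.320, x_land=11.243, impact vy=-14.895
  bounce: vy ← 0.59·14.895 = 8.788
Arc 2: start y=0.000, vy=8.788 → t=1.794, apex=3.940, x_land=20.067, impact vy=-8.788
  bounce: vy ← 0.59·8.788 = 5.185
Arc 3: start y=0.000, vy=5.185 → t=1.058, apex=1.372, x_land=25.274, impact vy=-5.185
  bounce: vy ← 0.59·5.185 = 3.059
Arc 4: start y=0.000, vy=3.059 → t=0.624, apex=0.477, x_land=28.345, impact vy=-3.059
  bounce: vy ← 0.59·3.059 = 1.805
Arc 5: start y=0.000, vy=1.805 → t=0.368, apex=0.166, x_land=30.158, impact vy=-1.805
  bounce: vy ← 0.59·1.805 = 1.065
Arc 6: start y=0.000, vy=1.065 → t=0.217, apex=0.058, x_land=31.227, impact vy=-1.065
  bounce: vy ← 0.59·1.065 = 0.628
Arc 7: start y=0.000, vy=0.628 → t=0.128, apex=0.020, x_land=31.858, impact vy=-0.628
  bounce: vy ← 0.59·0.628 = 0.371

1 2.285 11.320 11.243
2 1.794 3.940 20.067
3 1.058 1.372 25.274
4 0.624 0.477 28.345
5 0.368 0.166 30.158
6 0.217 0.058 31.227
7 0.128 0.020 31.858
final: 31.858 0.371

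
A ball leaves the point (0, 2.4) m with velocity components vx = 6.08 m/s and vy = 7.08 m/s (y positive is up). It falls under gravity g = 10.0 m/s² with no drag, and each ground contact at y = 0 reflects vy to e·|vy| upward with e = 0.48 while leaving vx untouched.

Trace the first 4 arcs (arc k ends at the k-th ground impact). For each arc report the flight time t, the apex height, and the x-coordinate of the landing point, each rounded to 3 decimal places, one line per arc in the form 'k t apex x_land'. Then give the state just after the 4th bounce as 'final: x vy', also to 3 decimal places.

1 1.699 4.906 10.327
2 0.951 1.130 16.109
3 0.456 0.260 18.885
4 0.219 0.060 20.217
final: 20.217 0.526

Arc 1: start y=2.400, vy=7.080 → t=1.699, apex=4.906, x_land=10.327, impact vy=-9.906
  bounce: vy ← 0.48·9.906 = 4.755
Arc 2: start y=0.000, vy=4.755 → t=0.951, apex=1.130, x_land=16.109, impact vy=-4.755
  bounce: vy ← 0.48·4.755 = 2.282
Arc 3: start y=0.000, vy=2.282 → t=0.456, apex=0.260, x_land=18.885, impact vy=-2.282
  bounce: vy ← 0.48·2.282 = 1.096
Arc 4: start y=0.000, vy=1.096 → t=0.219, apex=0.060, x_land=20.217, impact vy=-1.096
  bounce: vy ← 0.48·1.096 = 0.526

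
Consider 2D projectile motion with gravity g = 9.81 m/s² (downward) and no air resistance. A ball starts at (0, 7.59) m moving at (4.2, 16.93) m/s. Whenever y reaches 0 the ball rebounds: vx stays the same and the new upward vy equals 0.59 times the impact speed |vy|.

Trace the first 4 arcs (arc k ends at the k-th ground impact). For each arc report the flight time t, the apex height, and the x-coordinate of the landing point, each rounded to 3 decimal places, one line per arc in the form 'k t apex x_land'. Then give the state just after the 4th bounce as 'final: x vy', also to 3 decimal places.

1 3.853 22.199 16.183
2 2.510 7.727 26.727
3 1.481 2.690 32.947
4 0.874 0.936 36.617
final: 36.617 2.529

Arc 1: start y=7.590, vy=16.930 → t=3.853, apex=22.199, x_land=16.183, impact vy=-20.870
  bounce: vy ← 0.59·20.870 = 12.313
Arc 2: start y=0.000, vy=12.313 → t=2.510, apex=7.727, x_land=26.727, impact vy=-12.313
  bounce: vy ← 0.59·12.313 = 7.265
Arc 3: start y=0.000, vy=7.265 → t=1.481, apex=2.690, x_land=32.947, impact vy=-7.265
  bounce: vy ← 0.59·7.265 = 4.286
Arc 4: start y=0.000, vy=4.286 → t=0.874, apex=0.936, x_land=36.617, impact vy=-4.286
  bounce: vy ← 0.59·4.286 = 2.529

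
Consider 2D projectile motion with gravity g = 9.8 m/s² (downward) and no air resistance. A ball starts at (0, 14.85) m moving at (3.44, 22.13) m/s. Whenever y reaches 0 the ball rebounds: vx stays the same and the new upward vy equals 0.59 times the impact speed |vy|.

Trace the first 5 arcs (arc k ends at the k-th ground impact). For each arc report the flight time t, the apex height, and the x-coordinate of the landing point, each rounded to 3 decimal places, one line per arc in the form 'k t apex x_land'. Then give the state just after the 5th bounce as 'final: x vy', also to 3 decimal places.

1 5.109 39.837 17.577
2 3.365 13.867 29.151
3 1.985 4.827 35.979
4 1.171 1.680 40.008
5 0.691 0.585 42.385
final: 42.385 1.998

Arc 1: start y=14.850, vy=22.130 → t=5.109, apex=39.837, x_land=17.577, impact vy=-27.943
  bounce: vy ← 0.59·27.943 = 16.486
Arc 2: start y=0.000, vy=16.486 → t=3.365, apex=13.867, x_land=29.151, impact vy=-16.486
  bounce: vy ← 0.59·16.486 = 9.727
Arc 3: start y=0.000, vy=9.727 → t=1.985, apex=4.827, x_land=35.979, impact vy=-9.727
  bounce: vy ← 0.59·9.727 = 5.739
Arc 4: start y=0.000, vy=5.739 → t=1.171, apex=1.680, x_land=40.008, impact vy=-5.739
  bounce: vy ← 0.59·5.739 = 3.386
Arc 5: start y=0.000, vy=3.386 → t=0.691, apex=0.585, x_land=42.385, impact vy=-3.386
  bounce: vy ← 0.59·3.386 = 1.998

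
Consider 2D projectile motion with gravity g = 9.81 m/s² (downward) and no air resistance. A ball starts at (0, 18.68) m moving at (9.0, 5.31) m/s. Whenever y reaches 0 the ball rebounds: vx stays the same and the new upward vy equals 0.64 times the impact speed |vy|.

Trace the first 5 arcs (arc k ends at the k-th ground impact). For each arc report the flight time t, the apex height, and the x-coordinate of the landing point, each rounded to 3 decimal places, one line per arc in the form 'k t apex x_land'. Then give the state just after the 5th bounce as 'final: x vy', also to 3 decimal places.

1 2.566 20.117 23.098
2 2.592 8.240 46.428
3 1.659 3.375 61.359
4 1.062 1.382 70.915
5 0.680 0.566 77.031
final: 77.031 2.133

Arc 1: start y=18.680, vy=5.310 → t=2.566, apex=20.117, x_land=23.098, impact vy=-19.867
  bounce: vy ← 0.64·19.867 = 12.715
Arc 2: start y=0.000, vy=12.715 → t=2.592, apex=8.240, x_land=46.428, impact vy=-12.715
  bounce: vy ← 0.64·12.715 = 8.138
Arc 3: start y=0.000, vy=8.138 → t=1.659, apex=3.375, x_land=61.359, impact vy=-8.138
  bounce: vy ← 0.64·8.138 = 5.208
Arc 4: start y=0.000, vy=5.208 → t=1.062, apex=1.382, x_land=70.915, impact vy=-5.208
  bounce: vy ← 0.64·5.208 = 3.333
Arc 5: start y=0.000, vy=3.333 → t=0.680, apex=0.566, x_land=77.031, impact vy=-3.333
  bounce: vy ← 0.64·3.333 = 2.133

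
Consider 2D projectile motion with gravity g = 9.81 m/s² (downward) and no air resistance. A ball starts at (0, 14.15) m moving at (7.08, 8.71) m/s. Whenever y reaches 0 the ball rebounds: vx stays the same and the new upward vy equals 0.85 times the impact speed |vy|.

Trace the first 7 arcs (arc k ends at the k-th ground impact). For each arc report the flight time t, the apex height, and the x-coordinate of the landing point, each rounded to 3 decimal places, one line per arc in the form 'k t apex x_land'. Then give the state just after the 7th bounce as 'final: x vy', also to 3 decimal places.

Arc 1: start y=14.150, vy=8.710 → t=2.804, apex=18.017, x_land=19.855, impact vy=-18.801
  bounce: vy ← 0.85·18.801 = 15.981
Arc 2: start y=0.000, vy=15.981 → t=3.258, apex=13.017, x_land=42.923, impact vy=-15.981
  bounce: vy ← 0.85·15.981 = 13.584
Arc 3: start y=0.000, vy=13.584 → t=2.769, apex=9.405, x_land=62.530, impact vy=-13.584
  bounce: vy ← 0.85·13.584 = 11.546
Arc 4: start y=0.000, vy=11.546 → t=2.354, apex=6.795, x_land=79.196, impact vy=-11.546
  bounce: vy ← 0.85·11.546 = 9.814
Arc 5: start y=0.000, vy=9.814 → t=2.001, apex=4.909, x_land=93.363, impact vy=-9.814
  bounce: vy ← 0.85·9.814 = 8.342
Arc 6: start y=0.000, vy=8.342 → t=1.701, apex=3.547, x_land=105.404, impact vy=-8.342
  bounce: vy ← 0.85·8.342 = 7.091
Arc 7: start y=0.000, vy=7.091 → t=1.446, apex=2.563, x_land=115.639, impact vy=-7.091
  bounce: vy ← 0.85·7.091 = 6.027

1 2.804 18.017 19.855
2 3.258 13.017 42.923
3 2.769 9.405 62.530
4 2.354 6.795 79.196
5 2.001 4.909 93.363
6 1.701 3.547 105.404
7 1.446 2.563 115.639
final: 115.639 6.027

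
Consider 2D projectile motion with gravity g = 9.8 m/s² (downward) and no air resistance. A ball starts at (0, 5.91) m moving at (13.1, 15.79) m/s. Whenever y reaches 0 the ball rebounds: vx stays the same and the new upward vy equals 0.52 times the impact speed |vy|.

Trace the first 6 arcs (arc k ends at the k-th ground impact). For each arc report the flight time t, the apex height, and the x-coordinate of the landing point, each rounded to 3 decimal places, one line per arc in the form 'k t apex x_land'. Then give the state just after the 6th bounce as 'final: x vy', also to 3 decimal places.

Arc 1: start y=5.910, vy=15.790 → t=3.561, apex=18.631, x_land=46.651, impact vy=-19.109
  bounce: vy ← 0.52·19.109 = 9.937
Arc 2: start y=0.000, vy=9.937 → t=2.028, apex=5.038, x_land=73.217, impact vy=-9.937
  bounce: vy ← 0.52·9.937 = 5.167
Arc 3: start y=0.000, vy=5.167 → t=1.055, apex=1.362, x_land=87.031, impact vy=-5.167
  bounce: vy ← 0.52·5.167 = 2.687
Arc 4: start y=0.000, vy=2.687 → t=0.548, apex=0.368, x_land=94.214, impact vy=-2.687
  bounce: vy ← 0.52·2.687 = 1.397
Arc 5: start y=0.000, vy=1.397 → t=0.285, apex=0.100, x_land=97.949, impact vy=-1.397
  bounce: vy ← 0.52·1.397 = 0.727
Arc 6: start y=0.000, vy=0.727 → t=0.148, apex=0.027, x_land=99.892, impact vy=-0.727
  bounce: vy ← 0.52·0.727 = 0.378

1 3.561 18.631 46.651
2 2.028 5.038 73.217
3 1.055 1.362 87.031
4 0.548 0.368 94.214
5 0.285 0.100 97.949
6 0.148 0.027 99.892
final: 99.892 0.378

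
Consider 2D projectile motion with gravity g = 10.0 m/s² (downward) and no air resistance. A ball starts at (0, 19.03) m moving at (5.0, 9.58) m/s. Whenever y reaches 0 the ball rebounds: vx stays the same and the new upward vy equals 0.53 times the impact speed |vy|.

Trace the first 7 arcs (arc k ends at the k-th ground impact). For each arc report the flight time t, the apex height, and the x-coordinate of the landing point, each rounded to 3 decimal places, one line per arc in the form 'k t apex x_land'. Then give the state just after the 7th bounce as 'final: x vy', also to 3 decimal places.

1 3.131 23.619 15.657
2 2.304 6.635 27.176
3 1.221 1.864 33.281
4 0.647 0.523 36.517
5 0.343 0.147 38.232
6 0.182 0.041 39.141
7 0.096 0.012 39.623
final: 39.623 0.255

Arc 1: start y=19.030, vy=9.580 → t=3.131, apex=23.619, x_land=15.657, impact vy=-21.734
  bounce: vy ← 0.53·21.734 = 11.519
Arc 2: start y=0.000, vy=11.519 → t=2.304, apex=6.635, x_land=27.176, impact vy=-11.519
  bounce: vy ← 0.53·11.519 = 6.105
Arc 3: start y=0.000, vy=6.105 → t=1.221, apex=1.864, x_land=33.281, impact vy=-6.105
  bounce: vy ← 0.53·6.105 = 3.236
Arc 4: start y=0.000, vy=3.236 → t=0.647, apex=0.523, x_land=36.517, impact vy=-3.236
  bounce: vy ← 0.53·3.236 = 1.715
Arc 5: start y=0.000, vy=1.715 → t=0.343, apex=0.147, x_land=38.232, impact vy=-1.715
  bounce: vy ← 0.53·1.715 = 0.909
Arc 6: start y=0.000, vy=0.909 → t=0.182, apex=0.041, x_land=39.141, impact vy=-0.909
  bounce: vy ← 0.53·0.909 = 0.482
Arc 7: start y=0.000, vy=0.482 → t=0.096, apex=0.012, x_land=39.623, impact vy=-0.482
  bounce: vy ← 0.53·0.482 = 0.255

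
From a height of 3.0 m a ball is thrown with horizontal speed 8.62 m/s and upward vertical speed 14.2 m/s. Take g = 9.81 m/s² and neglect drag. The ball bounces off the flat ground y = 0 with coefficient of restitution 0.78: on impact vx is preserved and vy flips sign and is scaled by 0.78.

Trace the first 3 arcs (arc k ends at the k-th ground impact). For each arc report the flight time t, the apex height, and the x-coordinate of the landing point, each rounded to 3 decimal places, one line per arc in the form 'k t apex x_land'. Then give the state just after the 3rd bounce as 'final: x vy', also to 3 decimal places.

Arc 1: start y=3.000, vy=14.200 → t=3.093, apex=13.277, x_land=26.660, impact vy=-16.140
  bounce: vy ← 0.78·16.140 = 12.589
Arc 2: start y=0.000, vy=12.589 → t=2.567, apex=8.078, x_land=48.784, impact vy=-12.589
  bounce: vy ← 0.78·12.589 = 9.820
Arc 3: start y=0.000, vy=9.820 → t=2.002, apex=4.915, x_land=66.041, impact vy=-9.820
  bounce: vy ← 0.78·9.820 = 7.659

1 3.093 13.277 26.660
2 2.567 8.078 48.784
3 2.002 4.915 66.041
final: 66.041 7.659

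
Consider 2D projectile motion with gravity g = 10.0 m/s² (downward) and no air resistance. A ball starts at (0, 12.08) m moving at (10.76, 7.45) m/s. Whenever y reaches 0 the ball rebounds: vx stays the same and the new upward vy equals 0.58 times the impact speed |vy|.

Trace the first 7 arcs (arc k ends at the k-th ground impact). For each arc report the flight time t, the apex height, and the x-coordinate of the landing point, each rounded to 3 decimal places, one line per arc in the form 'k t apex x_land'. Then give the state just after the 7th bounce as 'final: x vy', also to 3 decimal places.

Arc 1: start y=12.080, vy=7.450 → t=2.469, apex=14.855, x_land=26.563, impact vy=-17.237
  bounce: vy ← 0.58·17.237 = 9.997
Arc 2: start y=0.000, vy=9.997 → t=1.999, apex=4.997, x_land=48.077, impact vy=-9.997
  bounce: vy ← 0.58·9.997 = 5.798
Arc 3: start y=0.000, vy=5.798 → t=1.160, apex=1.681, x_land=60.555, impact vy=-5.798
  bounce: vy ← 0.58·5.798 = 3.363
Arc 4: start y=0.000, vy=3.363 → t=0.673, apex=0.566, x_land=67.792, impact vy=-3.363
  bounce: vy ← 0.58·3.363 = 1.951
Arc 5: start y=0.000, vy=1.951 → t=0.390, apex=0.190, x_land=71.990, impact vy=-1.951
  bounce: vy ← 0.58·1.951 = 1.131
Arc 6: start y=0.000, vy=1.131 → t=0.226, apex=0.064, x_land=74.425, impact vy=-1.131
  bounce: vy ← 0.58·1.131 = 0.656
Arc 7: start y=0.000, vy=0.656 → t=0.131, apex=0.022, x_land=75.837, impact vy=-0.656
  bounce: vy ← 0.58·0.656 = 0.381

1 2.469 14.855 26.563
2 1.999 4.997 48.077
3 1.160 1.681 60.555
4 0.673 0.566 67.792
5 0.390 0.190 71.990
6 0.226 0.064 74.425
7 0.131 0.022 75.837
final: 75.837 0.381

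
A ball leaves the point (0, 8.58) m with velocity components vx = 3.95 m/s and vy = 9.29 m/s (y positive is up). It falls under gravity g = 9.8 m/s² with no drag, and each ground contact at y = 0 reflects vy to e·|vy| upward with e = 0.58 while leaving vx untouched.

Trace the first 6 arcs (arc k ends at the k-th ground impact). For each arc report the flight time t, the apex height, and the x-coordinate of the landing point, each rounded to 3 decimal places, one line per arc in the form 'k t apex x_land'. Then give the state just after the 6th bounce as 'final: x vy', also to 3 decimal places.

Arc 1: start y=8.580, vy=9.290 → t=2.576, apex=12.983, x_land=10.174, impact vy=-15.952
  bounce: vy ← 0.58·15.952 = 9.252
Arc 2: start y=0.000, vy=9.252 → t=1.888, apex=4.368, x_land=17.633, impact vy=-9.252
  bounce: vy ← 0.58·9.252 = 5.366
Arc 3: start y=0.000, vy=5.366 → t=1.095, apex=1.469, x_land=21.959, impact vy=-5.366
  bounce: vy ← 0.58·5.366 = 3.112
Arc 4: start y=0.000, vy=3.112 → t=0.635, apex=0.494, x_land=24.468, impact vy=-3.112
  bounce: vy ← 0.58·3.112 = 1.805
Arc 5: start y=0.000, vy=1.805 → t=0.368, apex=0.166, x_land=25.923, impact vy=-1.805
  bounce: vy ← 0.58·1.805 = 1.047
Arc 6: start y=0.000, vy=1.047 → t=0.214, apex=0.056, x_land=26.767, impact vy=-1.047
  bounce: vy ← 0.58·1.047 = 0.607

1 2.576 12.983 10.174
2 1.888 4.368 17.633
3 1.095 1.469 21.959
4 0.635 0.494 24.468
5 0.368 0.166 25.923
6 0.214 0.056 26.767
final: 26.767 0.607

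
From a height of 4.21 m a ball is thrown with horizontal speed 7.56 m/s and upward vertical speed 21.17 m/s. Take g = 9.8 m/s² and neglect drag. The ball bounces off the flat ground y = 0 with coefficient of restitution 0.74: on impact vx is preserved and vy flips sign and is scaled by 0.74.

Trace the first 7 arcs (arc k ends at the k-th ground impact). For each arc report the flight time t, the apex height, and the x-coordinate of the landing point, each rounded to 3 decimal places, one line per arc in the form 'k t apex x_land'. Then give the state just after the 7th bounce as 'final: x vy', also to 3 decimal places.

1 4.511 27.076 34.102
2 3.479 14.827 60.403
3 2.574 8.119 79.866
4 1.905 4.446 94.269
5 1.410 2.435 104.927
6 1.043 1.333 112.814
7 0.772 0.730 118.650
final: 118.650 2.799

Arc 1: start y=4.210, vy=21.170 → t=4.511, apex=27.076, x_land=34.102, impact vy=-23.037
  bounce: vy ← 0.74·23.037 = 17.047
Arc 2: start y=0.000, vy=17.047 → t=3.479, apex=14.827, x_land=60.403, impact vy=-17.047
  bounce: vy ← 0.74·17.047 = 12.615
Arc 3: start y=0.000, vy=12.615 → t=2.574, apex=8.119, x_land=79.866, impact vy=-12.615
  bounce: vy ← 0.74·12.615 = 9.335
Arc 4: start y=0.000, vy=9.335 → t=1.905, apex=4.446, x_land=94.269, impact vy=-9.335
  bounce: vy ← 0.74·9.335 = 6.908
Arc 5: start y=0.000, vy=6.908 → t=1.410, apex=2.435, x_land=104.927, impact vy=-6.908
  bounce: vy ← 0.74·6.908 = 5.112
Arc 6: start y=0.000, vy=5.112 → t=1.043, apex=1.333, x_land=112.814, impact vy=-5.112
  bounce: vy ← 0.74·5.112 = 3.783
Arc 7: start y=0.000, vy=3.783 → t=0.772, apex=0.730, x_land=118.650, impact vy=-3.783
  bounce: vy ← 0.74·3.783 = 2.799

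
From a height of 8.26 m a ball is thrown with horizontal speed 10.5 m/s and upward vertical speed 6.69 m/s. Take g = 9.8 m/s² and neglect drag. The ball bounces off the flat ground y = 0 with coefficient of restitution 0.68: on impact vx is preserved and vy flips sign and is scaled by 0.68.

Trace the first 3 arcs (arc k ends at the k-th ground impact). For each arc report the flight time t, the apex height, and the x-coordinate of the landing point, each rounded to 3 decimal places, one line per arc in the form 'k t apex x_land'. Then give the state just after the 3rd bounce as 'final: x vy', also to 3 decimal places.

1 2.150 10.543 22.570
2 1.995 4.875 43.517
3 1.357 2.254 57.761
final: 57.761 4.520

Arc 1: start y=8.260, vy=6.690 → t=2.150, apex=10.543, x_land=22.570, impact vy=-14.375
  bounce: vy ← 0.68·14.375 = 9.775
Arc 2: start y=0.000, vy=9.775 → t=1.995, apex=4.875, x_land=43.517, impact vy=-9.775
  bounce: vy ← 0.68·9.775 = 6.647
Arc 3: start y=0.000, vy=6.647 → t=1.357, apex=2.254, x_land=57.761, impact vy=-6.647
  bounce: vy ← 0.68·6.647 = 4.520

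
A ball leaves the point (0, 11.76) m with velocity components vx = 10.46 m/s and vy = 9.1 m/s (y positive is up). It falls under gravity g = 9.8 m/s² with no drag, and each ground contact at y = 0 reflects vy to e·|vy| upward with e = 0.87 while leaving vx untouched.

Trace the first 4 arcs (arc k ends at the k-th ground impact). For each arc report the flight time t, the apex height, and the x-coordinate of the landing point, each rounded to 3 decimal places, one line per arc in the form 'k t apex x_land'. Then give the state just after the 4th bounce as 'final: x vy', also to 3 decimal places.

1 2.735 15.985 28.605
2 3.143 12.099 61.478
3 2.734 9.158 90.078
4 2.379 6.932 114.959
final: 114.959 10.141

Arc 1: start y=11.760, vy=9.100 → t=2.735, apex=15.985, x_land=28.605, impact vy=-17.700
  bounce: vy ← 0.87·17.700 = 15.399
Arc 2: start y=0.000, vy=15.399 → t=3.143, apex=12.099, x_land=61.478, impact vy=-15.399
  bounce: vy ← 0.87·15.399 = 13.397
Arc 3: start y=0.000, vy=13.397 → t=2.734, apex=9.158, x_land=90.078, impact vy=-13.397
  bounce: vy ← 0.87·13.397 = 11.656
Arc 4: start y=0.000, vy=11.656 → t=2.379, apex=6.932, x_land=114.959, impact vy=-11.656
  bounce: vy ← 0.87·11.656 = 10.141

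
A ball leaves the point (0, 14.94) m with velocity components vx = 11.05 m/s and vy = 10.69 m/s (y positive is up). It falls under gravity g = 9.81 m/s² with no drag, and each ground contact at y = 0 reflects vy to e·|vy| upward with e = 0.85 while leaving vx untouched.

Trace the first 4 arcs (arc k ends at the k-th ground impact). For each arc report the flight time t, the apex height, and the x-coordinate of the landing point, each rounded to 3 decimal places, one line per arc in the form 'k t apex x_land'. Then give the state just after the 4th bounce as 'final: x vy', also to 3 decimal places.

Arc 1: start y=14.940, vy=10.690 → t=3.147, apex=20.764, x_land=34.777, impact vy=-20.184
  bounce: vy ← 0.85·20.184 = 17.157
Arc 2: start y=0.000, vy=17.157 → t=3.498, apex=15.002, x_land=73.427, impact vy=-17.157
  bounce: vy ← 0.85·17.157 = 14.583
Arc 3: start y=0.000, vy=14.583 → t=2.973, apex=10.839, x_land=106.280, impact vy=-14.583
  bounce: vy ← 0.85·14.583 = 12.396
Arc 4: start y=0.000, vy=12.396 → t=2.527, apex=7.831, x_land=134.204, impact vy=-12.396
  bounce: vy ← 0.85·12.396 = 10.536

1 3.147 20.764 34.777
2 3.498 15.002 73.427
3 2.973 10.839 106.280
4 2.527 7.831 134.204
final: 134.204 10.536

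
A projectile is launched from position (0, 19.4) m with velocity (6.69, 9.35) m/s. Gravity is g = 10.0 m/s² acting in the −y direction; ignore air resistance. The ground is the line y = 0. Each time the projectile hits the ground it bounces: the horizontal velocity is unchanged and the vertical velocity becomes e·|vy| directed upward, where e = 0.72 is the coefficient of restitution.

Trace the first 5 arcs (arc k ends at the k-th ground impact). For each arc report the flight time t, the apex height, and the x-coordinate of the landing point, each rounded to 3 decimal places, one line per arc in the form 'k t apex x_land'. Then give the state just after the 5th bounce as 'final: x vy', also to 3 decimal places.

1 3.115 23.771 20.842
2 3.140 12.323 41.847
3 2.261 6.388 56.971
4 1.628 3.312 67.860
5 1.172 1.717 75.701
final: 75.701 4.219

Arc 1: start y=19.400, vy=9.350 → t=3.115, apex=23.771, x_land=20.842, impact vy=-21.804
  bounce: vy ← 0.72·21.804 = 15.699
Arc 2: start y=0.000, vy=15.699 → t=3.140, apex=12.323, x_land=41.847, impact vy=-15.699
  bounce: vy ← 0.72·15.699 = 11.303
Arc 3: start y=0.000, vy=11.303 → t=2.261, apex=6.388, x_land=56.971, impact vy=-11.303
  bounce: vy ← 0.72·11.303 = 8.138
Arc 4: start y=0.000, vy=8.138 → t=1.628, apex=3.312, x_land=67.860, impact vy=-8.138
  bounce: vy ← 0.72·8.138 = 5.860
Arc 5: start y=0.000, vy=5.860 → t=1.172, apex=1.717, x_land=75.701, impact vy=-5.860
  bounce: vy ← 0.72·5.860 = 4.219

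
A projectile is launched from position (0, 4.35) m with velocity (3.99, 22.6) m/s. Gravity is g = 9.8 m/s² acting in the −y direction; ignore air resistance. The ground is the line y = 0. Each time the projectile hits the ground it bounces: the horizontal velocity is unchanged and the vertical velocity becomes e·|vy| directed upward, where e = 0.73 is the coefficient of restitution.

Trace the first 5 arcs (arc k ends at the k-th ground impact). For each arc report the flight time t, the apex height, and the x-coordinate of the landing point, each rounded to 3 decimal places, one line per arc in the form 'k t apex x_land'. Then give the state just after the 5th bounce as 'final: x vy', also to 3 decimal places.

Arc 1: start y=4.350, vy=22.600 → t=4.797, apex=30.409, x_land=19.141, impact vy=-24.414
  bounce: vy ← 0.73·24.414 = 17.822
Arc 2: start y=0.000, vy=17.822 → t=3.637, apex=16.205, x_land=33.653, impact vy=-17.822
  bounce: vy ← 0.73·17.822 = 13.010
Arc 3: start y=0.000, vy=13.010 → t=2.655, apex=8.636, x_land=44.247, impact vy=-13.010
  bounce: vy ← 0.73·13.010 = 9.497
Arc 4: start y=0.000, vy=9.497 → t=1.938, apex=4.602, x_land=51.981, impact vy=-9.497
  bounce: vy ← 0.73·9.497 = 6.933
Arc 5: start y=0.000, vy=6.933 → t=1.415, apex=2.452, x_land=57.626, impact vy=-6.933
  bounce: vy ← 0.73·6.933 = 5.061

1 4.797 30.409 19.141
2 3.637 16.205 33.653
3 2.655 8.636 44.247
4 1.938 4.602 51.981
5 1.415 2.452 57.626
final: 57.626 5.061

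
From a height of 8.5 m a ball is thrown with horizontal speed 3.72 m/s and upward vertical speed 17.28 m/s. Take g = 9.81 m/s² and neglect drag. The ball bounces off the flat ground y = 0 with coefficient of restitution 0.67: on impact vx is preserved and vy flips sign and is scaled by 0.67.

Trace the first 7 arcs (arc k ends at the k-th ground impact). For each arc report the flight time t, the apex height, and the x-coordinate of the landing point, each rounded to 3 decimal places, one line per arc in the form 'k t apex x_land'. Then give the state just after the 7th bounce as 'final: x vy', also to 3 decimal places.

Arc 1: start y=8.500, vy=17.280 → t=3.960, apex=23.719, x_land=14.733, impact vy=-21.572
  bounce: vy ← 0.67·21.572 = 14.454
Arc 2: start y=0.000, vy=14.454 → t=2.947, apex=10.647, x_land=25.695, impact vy=-14.454
  bounce: vy ← 0.67·14.454 = 9.684
Arc 3: start y=0.000, vy=9.684 → t=1.974, apex=4.780, x_land=33.039, impact vy=-9.684
  bounce: vy ← 0.67·9.684 = 6.488
Arc 4: start y=0.000, vy=6.488 → t=1.323, apex=2.146, x_land=37.960, impact vy=-6.488
  bounce: vy ← 0.67·6.488 = 4.347
Arc 5: start y=0.000, vy=4.347 → t=0.886, apex=0.963, x_land=41.257, impact vy=-4.347
  bounce: vy ← 0.67·4.347 = 2.913
Arc 6: start y=0.000, vy=2.913 → t=0.594, apex=0.432, x_land=43.465, impact vy=-2.913
  bounce: vy ← 0.67·2.913 = 1.951
Arc 7: start y=0.000, vy=1.951 → t=0.398, apex=0.194, x_land=44.945, impact vy=-1.951
  bounce: vy ← 0.67·1.951 = 1.307

1 3.960 23.719 14.733
2 2.947 10.647 25.695
3 1.974 4.780 33.039
4 1.323 2.146 37.960
5 0.886 0.963 41.257
6 0.594 0.432 43.465
7 0.398 0.194 44.945
final: 44.945 1.307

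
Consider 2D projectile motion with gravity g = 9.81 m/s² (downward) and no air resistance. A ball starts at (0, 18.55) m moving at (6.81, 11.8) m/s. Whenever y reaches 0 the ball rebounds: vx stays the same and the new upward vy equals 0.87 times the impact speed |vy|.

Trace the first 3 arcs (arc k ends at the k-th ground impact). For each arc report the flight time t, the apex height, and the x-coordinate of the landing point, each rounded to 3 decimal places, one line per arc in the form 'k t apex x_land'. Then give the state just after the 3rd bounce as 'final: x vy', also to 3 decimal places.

1 3.489 25.647 23.763
2 3.979 19.412 50.859
3 3.462 14.693 74.432
final: 74.432 14.771

Arc 1: start y=18.550, vy=11.800 → t=3.489, apex=25.647, x_land=23.763, impact vy=-22.432
  bounce: vy ← 0.87·22.432 = 19.516
Arc 2: start y=0.000, vy=19.516 → t=3.979, apex=19.412, x_land=50.859, impact vy=-19.516
  bounce: vy ← 0.87·19.516 = 16.979
Arc 3: start y=0.000, vy=16.979 → t=3.462, apex=14.693, x_land=74.432, impact vy=-16.979
  bounce: vy ← 0.87·16.979 = 14.771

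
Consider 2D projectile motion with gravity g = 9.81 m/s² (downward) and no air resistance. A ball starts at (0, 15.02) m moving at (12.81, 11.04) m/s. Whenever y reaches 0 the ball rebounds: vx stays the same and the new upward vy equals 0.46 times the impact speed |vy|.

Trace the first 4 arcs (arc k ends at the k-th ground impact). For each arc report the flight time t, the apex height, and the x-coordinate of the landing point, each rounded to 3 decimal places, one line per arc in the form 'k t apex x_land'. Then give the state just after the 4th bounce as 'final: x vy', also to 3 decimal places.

1 3.206 21.232 41.068
2 1.914 4.493 65.588
3 0.880 0.951 76.867
4 0.405 0.201 82.055
final: 82.055 0.914

Arc 1: start y=15.020, vy=11.040 → t=3.206, apex=21.232, x_land=41.068, impact vy=-20.410
  bounce: vy ← 0.46·20.410 = 9.389
Arc 2: start y=0.000, vy=9.389 → t=1.914, apex=4.493, x_land=65.588, impact vy=-9.389
  bounce: vy ← 0.46·9.389 = 4.319
Arc 3: start y=0.000, vy=4.319 → t=0.880, apex=0.951, x_land=76.867, impact vy=-4.319
  bounce: vy ← 0.46·4.319 = 1.987
Arc 4: start y=0.000, vy=1.987 → t=0.405, apex=0.201, x_land=82.055, impact vy=-1.987
  bounce: vy ← 0.46·1.987 = 0.914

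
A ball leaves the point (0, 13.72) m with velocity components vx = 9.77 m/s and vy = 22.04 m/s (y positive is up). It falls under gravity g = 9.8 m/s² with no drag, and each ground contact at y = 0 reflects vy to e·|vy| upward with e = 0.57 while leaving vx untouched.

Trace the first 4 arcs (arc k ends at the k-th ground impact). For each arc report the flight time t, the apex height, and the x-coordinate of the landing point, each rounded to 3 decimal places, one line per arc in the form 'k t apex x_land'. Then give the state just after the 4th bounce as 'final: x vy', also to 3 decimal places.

1 5.052 38.504 49.360
2 3.196 12.510 80.581
3 1.822 4.064 98.377
4 1.038 1.321 108.521
final: 108.521 2.900

Arc 1: start y=13.720, vy=22.040 → t=5.052, apex=38.504, x_land=49.360, impact vy=-27.471
  bounce: vy ← 0.57·27.471 = 15.659
Arc 2: start y=0.000, vy=15.659 → t=3.196, apex=12.510, x_land=80.581, impact vy=-15.659
  bounce: vy ← 0.57·15.659 = 8.925
Arc 3: start y=0.000, vy=8.925 → t=1.822, apex=4.064, x_land=98.377, impact vy=-8.925
  bounce: vy ← 0.57·8.925 = 5.087
Arc 4: start y=0.000, vy=5.087 → t=1.038, apex=1.321, x_land=108.521, impact vy=-5.087
  bounce: vy ← 0.57·5.087 = 2.900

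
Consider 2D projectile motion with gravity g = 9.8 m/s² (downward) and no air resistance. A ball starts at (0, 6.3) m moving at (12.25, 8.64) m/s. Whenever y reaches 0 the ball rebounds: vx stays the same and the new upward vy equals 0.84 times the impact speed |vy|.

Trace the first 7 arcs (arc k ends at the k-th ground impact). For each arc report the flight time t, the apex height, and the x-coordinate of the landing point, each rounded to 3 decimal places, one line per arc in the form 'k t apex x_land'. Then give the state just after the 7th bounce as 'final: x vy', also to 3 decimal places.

Arc 1: start y=6.300, vy=8.640 → t=2.318, apex=10.109, x_land=28.395, impact vy=-14.076
  bounce: vy ← 0.84·14.076 = 11.824
Arc 2: start y=0.000, vy=11.824 → t=2.413, apex=7.133, x_land=57.954, impact vy=-11.824
  bounce: vy ← 0.84·11.824 = 9.932
Arc 3: start y=0.000, vy=9.932 → t=2.027, apex=5.033, x_land=82.784, impact vy=-9.932
  bounce: vy ← 0.84·9.932 = 8.343
Arc 4: start y=0.000, vy=8.343 → t=1.703, apex=3.551, x_land=103.641, impact vy=-8.343
  bounce: vy ← 0.84·8.343 = 7.008
Arc 5: start y=0.000, vy=7.008 → t=1.430, apex=2.506, x_land=121.161, impact vy=-7.008
  bounce: vy ← 0.84·7.008 = 5.887
Arc 6: start y=0.000, vy=5.887 → t=1.201, apex=1.768, x_land=135.878, impact vy=-5.887
  bounce: vy ← 0.84·5.887 = 4.945
Arc 7: start y=0.000, vy=4.945 → t=1.009, apex=1.248, x_land=148.240, impact vy=-4.945
  bounce: vy ← 0.84·4.945 = 4.154

1 2.318 10.109 28.395
2 2.413 7.133 57.954
3 2.027 5.033 82.784
4 1.703 3.551 103.641
5 1.430 2.506 121.161
6 1.201 1.768 135.878
7 1.009 1.248 148.240
final: 148.240 4.154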